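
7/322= 1/46  =  0.02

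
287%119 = 49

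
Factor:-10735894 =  - 2^1*13^2*23^1*1381^1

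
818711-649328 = 169383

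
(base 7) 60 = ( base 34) 18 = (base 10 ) 42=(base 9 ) 46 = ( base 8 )52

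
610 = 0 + 610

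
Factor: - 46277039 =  - 46277039^1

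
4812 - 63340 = -58528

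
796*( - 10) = - 7960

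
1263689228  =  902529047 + 361160181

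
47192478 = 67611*698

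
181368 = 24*7557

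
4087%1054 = 925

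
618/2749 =618/2749=0.22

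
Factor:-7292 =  - 2^2*1823^1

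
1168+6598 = 7766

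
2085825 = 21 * 99325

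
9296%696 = 248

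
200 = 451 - 251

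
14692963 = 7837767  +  6855196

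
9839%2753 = 1580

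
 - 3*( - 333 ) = 999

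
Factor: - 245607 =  - 3^1 * 81869^1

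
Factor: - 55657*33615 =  - 1870910055  =  - 3^4*5^1* 7^1*83^1*7951^1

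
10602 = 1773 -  - 8829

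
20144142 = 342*58901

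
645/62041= 645/62041 = 0.01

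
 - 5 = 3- 8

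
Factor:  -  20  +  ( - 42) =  - 62= - 2^1*31^1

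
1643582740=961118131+682464609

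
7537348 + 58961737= 66499085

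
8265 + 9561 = 17826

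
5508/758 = 7 + 101/379 = 7.27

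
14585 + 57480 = 72065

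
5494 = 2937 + 2557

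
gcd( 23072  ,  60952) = 8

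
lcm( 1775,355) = 1775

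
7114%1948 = 1270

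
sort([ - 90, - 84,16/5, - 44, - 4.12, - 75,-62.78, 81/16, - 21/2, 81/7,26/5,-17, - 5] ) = [  -  90 ,  -  84,-75,-62.78 , - 44, - 17, - 21/2, - 5,  -  4.12,16/5 , 81/16, 26/5  ,  81/7]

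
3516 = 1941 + 1575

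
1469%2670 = 1469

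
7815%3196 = 1423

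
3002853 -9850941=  - 6848088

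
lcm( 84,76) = 1596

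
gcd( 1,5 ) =1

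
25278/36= 4213/6= 702.17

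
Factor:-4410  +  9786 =5376 = 2^8 * 3^1 * 7^1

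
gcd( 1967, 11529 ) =7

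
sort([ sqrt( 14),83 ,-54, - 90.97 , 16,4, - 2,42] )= [ - 90.97 , - 54, - 2,sqrt( 14 ), 4,16, 42,83 ] 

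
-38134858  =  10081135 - 48215993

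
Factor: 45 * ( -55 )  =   - 3^2*5^2* 11^1 = - 2475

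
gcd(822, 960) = 6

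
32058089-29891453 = 2166636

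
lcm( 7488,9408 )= 366912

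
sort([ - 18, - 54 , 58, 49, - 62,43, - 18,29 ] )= [ - 62, - 54, - 18, - 18, 29,43, 49,  58]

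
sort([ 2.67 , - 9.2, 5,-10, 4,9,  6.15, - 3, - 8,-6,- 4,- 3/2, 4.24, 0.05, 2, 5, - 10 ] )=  [ -10, - 10  , - 9.2 , - 8, - 6,-4, - 3, - 3/2, 0.05,2 , 2.67, 4, 4.24,5,  5, 6.15, 9 ] 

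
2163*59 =127617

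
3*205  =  615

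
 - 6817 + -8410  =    -  15227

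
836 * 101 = 84436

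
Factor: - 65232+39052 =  - 2^2*5^1*7^1*11^1*17^1=- 26180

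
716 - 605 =111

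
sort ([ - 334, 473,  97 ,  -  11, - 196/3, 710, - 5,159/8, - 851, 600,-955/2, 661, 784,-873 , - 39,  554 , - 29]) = [ - 873, - 851, - 955/2,  -  334,  -  196/3, - 39, - 29, - 11, - 5,  159/8,97,473, 554, 600, 661,  710, 784]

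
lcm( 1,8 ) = 8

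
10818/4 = 2704  +  1/2 = 2704.50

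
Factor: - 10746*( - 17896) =2^4*3^3*199^1*2237^1 = 192310416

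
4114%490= 194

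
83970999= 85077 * 987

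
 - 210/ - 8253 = 10/393  =  0.03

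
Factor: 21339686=2^1*10669843^1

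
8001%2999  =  2003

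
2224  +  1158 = 3382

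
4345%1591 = 1163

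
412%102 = 4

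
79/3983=79/3983 = 0.02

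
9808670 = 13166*745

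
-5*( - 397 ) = 1985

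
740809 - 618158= 122651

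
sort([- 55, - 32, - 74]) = [ - 74, - 55, - 32 ] 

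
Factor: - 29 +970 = 941= 941^1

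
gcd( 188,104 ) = 4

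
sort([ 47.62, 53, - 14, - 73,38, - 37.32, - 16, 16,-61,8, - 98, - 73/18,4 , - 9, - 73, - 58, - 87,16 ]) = [ - 98,-87, - 73,- 73, - 61,-58, - 37.32, - 16,  -  14 ,-9, -73/18, 4, 8,16,16,38, 47.62, 53]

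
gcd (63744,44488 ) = 664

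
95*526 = 49970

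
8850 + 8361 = 17211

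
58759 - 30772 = 27987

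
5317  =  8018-2701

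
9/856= 9/856  =  0.01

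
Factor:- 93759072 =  - 2^5*3^1*11^1*19^1*4673^1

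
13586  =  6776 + 6810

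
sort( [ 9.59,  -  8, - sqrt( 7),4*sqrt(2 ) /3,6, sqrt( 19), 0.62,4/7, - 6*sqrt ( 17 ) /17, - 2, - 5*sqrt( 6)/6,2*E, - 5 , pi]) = [ - 8, - 5,- sqrt( 7), - 5*sqrt( 6) /6,- 2, - 6* sqrt( 17)/17,4/7,0.62,4*sqrt( 2)/3, pi, sqrt ( 19),2*E,6, 9.59 ]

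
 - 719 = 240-959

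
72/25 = 72/25 = 2.88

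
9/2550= 3/850 = 0.00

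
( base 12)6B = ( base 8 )123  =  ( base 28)2R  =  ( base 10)83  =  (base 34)2f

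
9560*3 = 28680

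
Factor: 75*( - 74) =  - 2^1*3^1*5^2*37^1 = - 5550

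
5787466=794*7289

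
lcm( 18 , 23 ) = 414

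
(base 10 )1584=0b11000110000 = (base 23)2MK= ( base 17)583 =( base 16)630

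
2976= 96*31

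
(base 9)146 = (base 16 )7B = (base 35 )3I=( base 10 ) 123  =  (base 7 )234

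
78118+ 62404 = 140522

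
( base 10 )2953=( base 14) 110D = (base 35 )2ED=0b101110001001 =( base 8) 5611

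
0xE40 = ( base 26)5a8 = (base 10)3648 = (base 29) 49n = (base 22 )7bi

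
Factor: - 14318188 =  - 2^2*3579547^1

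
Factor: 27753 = 3^1*11^1*29^2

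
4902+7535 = 12437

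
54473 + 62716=117189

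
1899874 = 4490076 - 2590202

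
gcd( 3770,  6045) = 65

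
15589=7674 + 7915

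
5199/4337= 5199/4337 =1.20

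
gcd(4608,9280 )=64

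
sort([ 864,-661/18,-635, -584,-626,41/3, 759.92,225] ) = [ - 635, - 626,-584,  -  661/18,41/3, 225,759.92, 864 ] 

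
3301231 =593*5567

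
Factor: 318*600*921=175726800 = 2^4*3^3*5^2*53^1*307^1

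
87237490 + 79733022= 166970512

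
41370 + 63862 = 105232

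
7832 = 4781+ 3051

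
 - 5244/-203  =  25 + 169/203=25.83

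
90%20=10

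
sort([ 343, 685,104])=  [ 104,343,  685]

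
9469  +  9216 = 18685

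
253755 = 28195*9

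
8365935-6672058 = 1693877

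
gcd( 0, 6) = 6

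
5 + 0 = 5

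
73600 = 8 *9200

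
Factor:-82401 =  - 3^1 * 11^2*227^1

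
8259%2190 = 1689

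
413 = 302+111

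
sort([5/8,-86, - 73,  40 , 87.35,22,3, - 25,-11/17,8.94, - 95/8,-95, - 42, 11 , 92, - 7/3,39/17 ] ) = [ - 95, - 86, - 73, - 42, - 25 , - 95/8, - 7/3, -11/17,5/8,39/17,3,8.94,11,22,40,87.35,  92]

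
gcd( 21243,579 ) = 3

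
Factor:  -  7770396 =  - 2^2*3^1*131^1 * 4943^1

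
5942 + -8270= - 2328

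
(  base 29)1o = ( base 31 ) 1M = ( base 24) 25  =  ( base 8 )65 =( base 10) 53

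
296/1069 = 296/1069= 0.28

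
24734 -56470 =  - 31736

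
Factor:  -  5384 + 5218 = -2^1*83^1 =- 166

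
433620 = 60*7227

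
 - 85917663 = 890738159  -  976655822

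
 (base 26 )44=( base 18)60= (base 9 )130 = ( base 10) 108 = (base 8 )154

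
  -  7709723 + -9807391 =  - 17517114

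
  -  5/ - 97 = 5/97=0.05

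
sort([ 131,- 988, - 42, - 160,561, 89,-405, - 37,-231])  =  [ - 988, - 405, - 231, - 160, - 42, - 37,89, 131,561]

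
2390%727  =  209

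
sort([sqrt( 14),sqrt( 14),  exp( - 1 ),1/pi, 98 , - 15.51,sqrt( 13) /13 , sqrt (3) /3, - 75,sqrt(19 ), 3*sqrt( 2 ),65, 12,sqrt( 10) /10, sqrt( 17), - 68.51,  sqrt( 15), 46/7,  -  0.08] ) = [  -  75, - 68.51,-15.51,-0.08, sqrt( 13) /13,sqrt( 10) /10,1/pi, exp( - 1 ),sqrt( 3 )/3, sqrt(14) , sqrt(14 ), sqrt( 15), sqrt( 17), 3*sqrt ( 2),  sqrt(19), 46/7, 12, 65,98 ]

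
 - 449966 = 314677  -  764643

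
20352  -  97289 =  - 76937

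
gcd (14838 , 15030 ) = 6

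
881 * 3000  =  2643000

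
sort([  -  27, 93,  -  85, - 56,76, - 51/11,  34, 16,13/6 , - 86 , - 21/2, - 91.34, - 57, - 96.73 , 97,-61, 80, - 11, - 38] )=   [- 96.73, - 91.34 , - 86,- 85, - 61  , - 57, - 56, - 38,-27,- 11,- 21/2, - 51/11, 13/6,  16, 34,  76,  80,93,  97 ] 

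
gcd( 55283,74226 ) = 1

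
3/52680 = 1/17560 = 0.00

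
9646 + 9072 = 18718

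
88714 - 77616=11098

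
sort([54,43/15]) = [43/15, 54]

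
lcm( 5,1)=5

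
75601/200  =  75601/200 = 378.00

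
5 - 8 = -3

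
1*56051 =56051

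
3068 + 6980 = 10048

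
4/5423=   4/5423= 0.00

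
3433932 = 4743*724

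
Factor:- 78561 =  - 3^2*7^1*29^1*43^1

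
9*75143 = 676287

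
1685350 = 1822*925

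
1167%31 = 20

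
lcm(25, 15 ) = 75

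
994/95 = 994/95 = 10.46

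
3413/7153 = 3413/7153 = 0.48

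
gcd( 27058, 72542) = 166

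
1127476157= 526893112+600583045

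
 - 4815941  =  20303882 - 25119823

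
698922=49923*14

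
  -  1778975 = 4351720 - 6130695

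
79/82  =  79/82=0.96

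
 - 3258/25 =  - 131 + 17/25 = - 130.32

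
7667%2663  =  2341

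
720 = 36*20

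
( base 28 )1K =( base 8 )60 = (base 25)1n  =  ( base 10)48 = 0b110000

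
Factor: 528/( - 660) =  - 4/5 = -2^2*5^( - 1) 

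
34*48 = 1632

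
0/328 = 0 = 0.00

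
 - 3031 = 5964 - 8995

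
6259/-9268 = -1 + 3009/9268 = -0.68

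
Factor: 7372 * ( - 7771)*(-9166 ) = 2^3 * 19^2 * 97^1*409^1 * 4583^1 = 525100084792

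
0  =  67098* 0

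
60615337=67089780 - 6474443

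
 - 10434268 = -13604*767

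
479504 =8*59938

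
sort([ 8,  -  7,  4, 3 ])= [ -7, 3, 4,8 ] 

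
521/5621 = 521/5621=0.09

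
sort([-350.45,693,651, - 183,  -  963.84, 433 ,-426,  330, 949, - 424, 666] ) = [  -  963.84,-426,-424, - 350.45, - 183,330,433,  651,666,693 , 949]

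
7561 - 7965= - 404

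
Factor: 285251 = 285251^1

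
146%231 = 146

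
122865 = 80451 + 42414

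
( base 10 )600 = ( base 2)1001011000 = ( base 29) KK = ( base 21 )17c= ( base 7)1515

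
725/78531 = 725/78531 = 0.01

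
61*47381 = 2890241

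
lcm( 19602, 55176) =1489752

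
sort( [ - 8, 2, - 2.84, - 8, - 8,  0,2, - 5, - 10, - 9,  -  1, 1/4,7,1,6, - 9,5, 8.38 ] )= [- 10, - 9, - 9, - 8, - 8,-8, - 5,-2.84, - 1, 0,  1/4, 1,2,2,5,  6,7,8.38]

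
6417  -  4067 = 2350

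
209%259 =209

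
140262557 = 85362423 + 54900134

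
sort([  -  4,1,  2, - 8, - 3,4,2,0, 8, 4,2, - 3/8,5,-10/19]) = [ - 8,-4, - 3, - 10/19, -3/8, 0, 1, 2, 2, 2 , 4,4, 5,8]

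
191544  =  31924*6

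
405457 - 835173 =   -  429716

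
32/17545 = 32/17545 = 0.00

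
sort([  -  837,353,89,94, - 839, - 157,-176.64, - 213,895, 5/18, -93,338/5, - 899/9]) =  [  -  839,-837 ,  -  213, - 176.64,-157, - 899/9, - 93,5/18, 338/5,89, 94,353,895] 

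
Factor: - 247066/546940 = -131/290 = -2^(  -  1)*5^( - 1)*29^ (  -  1)*131^1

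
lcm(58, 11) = 638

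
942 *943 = 888306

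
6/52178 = 3/26089 = 0.00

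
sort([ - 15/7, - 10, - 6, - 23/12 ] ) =[-10, - 6, - 15/7, - 23/12]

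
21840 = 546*40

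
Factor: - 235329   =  -3^1*47^1*1669^1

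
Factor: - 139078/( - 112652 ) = 2^( - 1 )*28163^(  -  1)*69539^1 = 69539/56326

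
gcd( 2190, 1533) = 219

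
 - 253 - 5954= -6207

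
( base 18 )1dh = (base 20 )18F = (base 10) 575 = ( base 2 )1000111111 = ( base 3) 210022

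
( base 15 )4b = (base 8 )107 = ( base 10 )71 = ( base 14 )51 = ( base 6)155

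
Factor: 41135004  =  2^2*3^2 * 43^1*26573^1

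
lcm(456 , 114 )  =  456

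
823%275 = 273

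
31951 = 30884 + 1067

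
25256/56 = 451 =451.00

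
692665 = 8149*85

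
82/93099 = 82/93099 = 0.00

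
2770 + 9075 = 11845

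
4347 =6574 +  - 2227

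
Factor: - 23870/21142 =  - 35/31 = - 5^1*7^1*31^( - 1 ) 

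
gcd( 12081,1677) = 3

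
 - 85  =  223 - 308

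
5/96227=5/96227 = 0.00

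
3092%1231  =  630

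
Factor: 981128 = 2^3*29^1*4229^1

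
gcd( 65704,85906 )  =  2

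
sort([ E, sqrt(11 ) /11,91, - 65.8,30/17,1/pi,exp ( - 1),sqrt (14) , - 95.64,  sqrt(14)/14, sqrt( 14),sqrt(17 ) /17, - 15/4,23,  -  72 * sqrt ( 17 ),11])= [ - 72*sqrt(17 ), - 95.64,-65.8,  -  15/4,sqrt(17 )/17, sqrt( 14 ) /14,sqrt( 11 )/11,1/pi,exp( - 1),30/17,E,sqrt(14),sqrt( 14 ), 11,23,91]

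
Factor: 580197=3^1*37^1*5227^1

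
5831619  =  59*98841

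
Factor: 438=2^1*3^1*73^1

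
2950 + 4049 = 6999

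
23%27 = 23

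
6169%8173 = 6169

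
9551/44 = 217 + 3/44 = 217.07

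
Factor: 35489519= 13^1*191^1*14293^1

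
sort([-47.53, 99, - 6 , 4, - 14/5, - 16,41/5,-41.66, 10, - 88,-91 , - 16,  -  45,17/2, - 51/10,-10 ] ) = [ - 91,- 88, - 47.53,  -  45, - 41.66 , -16, - 16,  -  10, - 6, - 51/10,-14/5 , 4, 41/5,17/2, 10,99] 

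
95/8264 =95/8264 = 0.01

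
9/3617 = 9/3617 = 0.00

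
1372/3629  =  1372/3629 = 0.38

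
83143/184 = 451+ 159/184 = 451.86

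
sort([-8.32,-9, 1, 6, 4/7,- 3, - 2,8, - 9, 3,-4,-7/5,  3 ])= [ -9, -9, -8.32, - 4, - 3, - 2,-7/5, 4/7,  1, 3, 3, 6, 8 ]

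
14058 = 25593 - 11535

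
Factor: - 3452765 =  - 5^1*690553^1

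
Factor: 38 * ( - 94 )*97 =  - 346484 = - 2^2*19^1  *47^1* 97^1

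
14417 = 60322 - 45905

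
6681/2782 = 6681/2782  =  2.40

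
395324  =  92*4297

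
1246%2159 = 1246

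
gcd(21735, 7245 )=7245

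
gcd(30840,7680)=120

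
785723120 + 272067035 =1057790155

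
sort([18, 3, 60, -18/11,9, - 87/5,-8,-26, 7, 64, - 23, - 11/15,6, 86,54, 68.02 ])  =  [ - 26, - 23, - 87/5, - 8, - 18/11, - 11/15, 3, 6, 7,9,18, 54, 60, 64, 68.02,86 ] 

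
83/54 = 83/54  =  1.54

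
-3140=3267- 6407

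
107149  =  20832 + 86317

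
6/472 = 3/236=0.01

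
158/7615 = 158/7615 = 0.02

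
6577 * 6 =39462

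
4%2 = 0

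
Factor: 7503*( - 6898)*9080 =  - 469941701520  =  - 2^4*3^1*5^1 * 41^1*61^1 * 227^1*3449^1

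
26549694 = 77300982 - 50751288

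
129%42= 3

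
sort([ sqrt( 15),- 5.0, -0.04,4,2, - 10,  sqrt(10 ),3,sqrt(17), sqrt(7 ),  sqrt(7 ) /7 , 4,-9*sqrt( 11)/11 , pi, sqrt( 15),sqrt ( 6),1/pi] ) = [ - 10,-5.0,-9*sqrt( 11 )/11, - 0.04,1/pi  ,  sqrt ( 7)/7,2, sqrt ( 6) , sqrt (7),3 , pi,sqrt(10),sqrt( 15 ) , sqrt(15 ),4, 4,sqrt (17) ] 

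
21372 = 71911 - 50539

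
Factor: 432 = 2^4*3^3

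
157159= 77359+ 79800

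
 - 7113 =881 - 7994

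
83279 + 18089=101368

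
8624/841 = 8624/841 = 10.25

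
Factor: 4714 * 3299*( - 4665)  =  -72547682190 = - 2^1*  3^1* 5^1  *311^1*2357^1*3299^1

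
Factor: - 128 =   -  2^7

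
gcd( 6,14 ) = 2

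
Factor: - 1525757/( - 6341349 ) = 3^( -1)  *  7^ ( - 1 )*19^1*67^( - 1)*131^1*613^1*4507^( - 1)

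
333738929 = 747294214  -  413555285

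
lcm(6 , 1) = 6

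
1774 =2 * 887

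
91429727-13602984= 77826743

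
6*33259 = 199554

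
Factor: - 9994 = -2^1*19^1*263^1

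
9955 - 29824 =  - 19869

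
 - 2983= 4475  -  7458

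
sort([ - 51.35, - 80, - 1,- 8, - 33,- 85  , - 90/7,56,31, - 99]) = [  -  99,-85, - 80,-51.35,-33,-90/7,-8, - 1 , 31,56 ]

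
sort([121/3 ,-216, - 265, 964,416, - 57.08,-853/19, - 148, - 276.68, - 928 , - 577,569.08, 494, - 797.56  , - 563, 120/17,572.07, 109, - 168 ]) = [ - 928, - 797.56, - 577 , - 563, - 276.68 , - 265, -216, - 168, - 148,-57.08, - 853/19 , 120/17,  121/3,109, 416,  494,569.08,  572.07,964 ] 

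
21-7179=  - 7158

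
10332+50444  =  60776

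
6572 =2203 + 4369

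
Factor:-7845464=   -  2^3*11^1*89153^1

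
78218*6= 469308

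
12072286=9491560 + 2580726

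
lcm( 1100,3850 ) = 7700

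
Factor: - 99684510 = - 2^1 * 3^1*5^1 * 239^1*13903^1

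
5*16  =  80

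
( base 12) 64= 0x4c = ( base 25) 31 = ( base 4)1030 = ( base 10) 76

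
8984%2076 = 680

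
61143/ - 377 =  - 61143/377 = - 162.18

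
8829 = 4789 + 4040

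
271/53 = 5+6/53 = 5.11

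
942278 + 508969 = 1451247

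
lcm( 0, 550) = 0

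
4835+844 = 5679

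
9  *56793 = 511137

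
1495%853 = 642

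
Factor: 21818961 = 3^2 * 2424329^1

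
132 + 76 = 208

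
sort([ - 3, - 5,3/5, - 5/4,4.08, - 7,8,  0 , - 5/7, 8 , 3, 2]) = [ - 7, - 5, - 3,- 5/4, - 5/7, 0, 3/5,  2,  3,  4.08, 8,8]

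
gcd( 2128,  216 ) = 8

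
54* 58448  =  3156192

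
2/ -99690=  - 1/49845 =- 0.00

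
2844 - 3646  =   - 802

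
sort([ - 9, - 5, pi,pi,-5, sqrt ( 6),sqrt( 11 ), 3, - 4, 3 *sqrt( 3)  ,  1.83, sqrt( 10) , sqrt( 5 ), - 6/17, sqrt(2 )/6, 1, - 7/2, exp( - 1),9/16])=[-9 , -5, - 5, - 4, - 7/2, - 6/17,  sqrt( 2)/6,exp( - 1),9/16, 1,1.83, sqrt( 5 ), sqrt( 6 ),3,pi, pi,sqrt( 10) , sqrt(11 ),  3*sqrt(3 ) ]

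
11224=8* 1403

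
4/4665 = 4/4665 = 0.00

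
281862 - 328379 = -46517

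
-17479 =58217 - 75696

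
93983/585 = 160 + 383/585 =160.65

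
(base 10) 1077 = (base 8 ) 2065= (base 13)64B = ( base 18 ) 35F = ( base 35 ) ur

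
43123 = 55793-12670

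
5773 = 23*251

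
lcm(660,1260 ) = 13860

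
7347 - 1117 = 6230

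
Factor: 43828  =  2^2*10957^1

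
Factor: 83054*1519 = 126159026 = 2^1 * 7^2 * 31^1*131^1 *317^1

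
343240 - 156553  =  186687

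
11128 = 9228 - -1900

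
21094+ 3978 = 25072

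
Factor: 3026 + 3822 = 6848 = 2^6*107^1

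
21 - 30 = - 9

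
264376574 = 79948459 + 184428115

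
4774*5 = 23870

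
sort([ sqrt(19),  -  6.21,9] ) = [ - 6.21,  sqrt( 19),9] 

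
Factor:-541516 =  - 2^2 * 331^1 * 409^1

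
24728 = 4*6182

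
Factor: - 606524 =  - 2^2*151631^1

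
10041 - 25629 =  - 15588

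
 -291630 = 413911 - 705541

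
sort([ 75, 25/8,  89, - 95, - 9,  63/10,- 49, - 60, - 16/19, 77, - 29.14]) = [  -  95, - 60, - 49,-29.14,-9, - 16/19,  25/8, 63/10,75, 77 , 89] 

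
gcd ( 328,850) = 2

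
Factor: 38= 2^1 *19^1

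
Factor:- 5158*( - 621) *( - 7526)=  - 2^2*3^3*23^1*53^1*71^1*2579^1  =  - 24106666068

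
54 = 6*9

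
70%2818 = 70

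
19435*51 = 991185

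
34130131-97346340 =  - 63216209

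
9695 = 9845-150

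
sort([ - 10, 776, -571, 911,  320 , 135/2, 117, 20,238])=[ - 571, - 10,20,135/2, 117,  238,320,  776, 911 ]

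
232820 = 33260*7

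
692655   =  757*915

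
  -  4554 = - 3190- 1364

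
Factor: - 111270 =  - 2^1*3^1*5^1*3709^1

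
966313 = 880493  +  85820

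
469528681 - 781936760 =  - 312408079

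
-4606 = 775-5381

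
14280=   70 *204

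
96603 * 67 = 6472401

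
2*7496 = 14992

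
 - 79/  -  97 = 79/97 =0.81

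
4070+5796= 9866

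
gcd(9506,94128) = 2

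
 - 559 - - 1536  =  977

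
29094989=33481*869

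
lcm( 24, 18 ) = 72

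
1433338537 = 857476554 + 575861983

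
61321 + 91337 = 152658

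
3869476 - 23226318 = - 19356842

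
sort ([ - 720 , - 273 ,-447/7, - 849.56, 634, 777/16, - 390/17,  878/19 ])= [ - 849.56 , - 720, - 273, - 447/7, - 390/17,878/19, 777/16, 634 ] 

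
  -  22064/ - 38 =11032/19=580.63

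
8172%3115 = 1942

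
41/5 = 8 + 1/5 = 8.20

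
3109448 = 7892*394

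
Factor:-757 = -757^1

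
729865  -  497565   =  232300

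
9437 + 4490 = 13927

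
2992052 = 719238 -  - 2272814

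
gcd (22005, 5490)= 45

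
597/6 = 99 + 1/2=99.50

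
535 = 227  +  308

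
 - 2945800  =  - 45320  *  65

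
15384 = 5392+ 9992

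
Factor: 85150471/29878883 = 7^1*12164353^1*29878883^( - 1 )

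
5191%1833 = 1525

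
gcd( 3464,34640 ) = 3464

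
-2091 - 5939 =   -  8030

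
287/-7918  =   - 1 + 7631/7918 = - 0.04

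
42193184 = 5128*8228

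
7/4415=7/4415 = 0.00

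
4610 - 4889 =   -  279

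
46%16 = 14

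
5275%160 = 155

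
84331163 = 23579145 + 60752018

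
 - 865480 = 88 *( - 9835 )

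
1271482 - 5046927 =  - 3775445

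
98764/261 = 378 + 106/261 = 378.41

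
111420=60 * 1857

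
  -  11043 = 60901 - 71944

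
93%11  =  5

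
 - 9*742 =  -6678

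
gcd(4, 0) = 4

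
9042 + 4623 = 13665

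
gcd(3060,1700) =340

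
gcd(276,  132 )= 12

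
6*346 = 2076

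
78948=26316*3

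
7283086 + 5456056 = 12739142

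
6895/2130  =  1379/426 = 3.24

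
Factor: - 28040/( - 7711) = 40/11 = 2^3*5^1*11^( - 1)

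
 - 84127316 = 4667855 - 88795171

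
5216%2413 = 390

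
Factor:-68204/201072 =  -289/852 = - 2^ (-2)*3^(-1)*17^2 * 71^( - 1 )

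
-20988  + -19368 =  - 40356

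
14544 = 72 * 202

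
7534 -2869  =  4665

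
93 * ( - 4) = -372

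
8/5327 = 8/5327 = 0.00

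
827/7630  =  827/7630 = 0.11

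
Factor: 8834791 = 7^1 * 19^1*181^1*367^1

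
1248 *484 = 604032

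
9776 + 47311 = 57087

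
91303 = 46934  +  44369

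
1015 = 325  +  690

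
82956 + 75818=158774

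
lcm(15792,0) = 0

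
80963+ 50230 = 131193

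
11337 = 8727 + 2610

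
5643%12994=5643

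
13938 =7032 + 6906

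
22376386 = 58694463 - 36318077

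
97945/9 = 97945/9 = 10882.78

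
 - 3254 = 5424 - 8678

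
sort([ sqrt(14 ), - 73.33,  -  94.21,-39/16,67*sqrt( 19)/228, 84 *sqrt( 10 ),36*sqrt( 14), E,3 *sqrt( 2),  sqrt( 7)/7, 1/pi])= [ - 94.21, - 73.33, - 39/16,1/pi , sqrt(7) /7, 67*sqrt(19)/228, E,sqrt( 14), 3*sqrt( 2),36 * sqrt ( 14),84*sqrt( 10) ]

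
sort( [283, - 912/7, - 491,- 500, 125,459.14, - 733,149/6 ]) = [ - 733, - 500, - 491, - 912/7,149/6,125,283, 459.14 ] 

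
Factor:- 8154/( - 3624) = 2^( - 2)*3^2 = 9/4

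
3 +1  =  4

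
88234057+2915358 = 91149415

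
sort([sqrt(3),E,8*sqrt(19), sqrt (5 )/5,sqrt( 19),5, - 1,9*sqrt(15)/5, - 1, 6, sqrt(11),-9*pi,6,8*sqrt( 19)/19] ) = [ - 9*pi, - 1, - 1,  sqrt( 5)/5, sqrt(3),8*sqrt( 19)/19, E, sqrt( 11), sqrt( 19),5,  6,6  ,  9*sqrt(15)/5 , 8*sqrt( 19)] 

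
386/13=29 + 9/13 = 29.69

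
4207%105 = 7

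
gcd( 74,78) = 2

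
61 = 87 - 26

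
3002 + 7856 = 10858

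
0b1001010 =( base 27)2k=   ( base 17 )46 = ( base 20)3E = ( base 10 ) 74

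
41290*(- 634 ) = -26177860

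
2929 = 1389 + 1540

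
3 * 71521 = 214563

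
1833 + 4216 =6049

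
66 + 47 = 113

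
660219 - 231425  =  428794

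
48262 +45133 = 93395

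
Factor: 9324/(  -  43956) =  - 3^(  -  1 )*7^1*11^( - 1) = - 7/33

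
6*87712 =526272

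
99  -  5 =94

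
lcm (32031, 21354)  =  64062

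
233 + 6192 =6425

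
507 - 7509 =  - 7002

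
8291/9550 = 8291/9550 = 0.87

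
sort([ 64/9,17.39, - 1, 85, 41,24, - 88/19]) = [-88/19, - 1,64/9,17.39, 24, 41, 85]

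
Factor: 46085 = 5^1*13^1*709^1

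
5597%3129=2468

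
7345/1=7345= 7345.00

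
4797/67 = 71 + 40/67 = 71.60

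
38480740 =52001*740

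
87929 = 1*87929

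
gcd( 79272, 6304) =8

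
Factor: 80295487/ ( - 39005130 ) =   -  2^( - 1)*3^ ( - 1 )  *5^( - 1 )*41941^ ( -1 )* 2590177^1 = - 2590177/1258230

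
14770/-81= -183 + 53/81 =-  182.35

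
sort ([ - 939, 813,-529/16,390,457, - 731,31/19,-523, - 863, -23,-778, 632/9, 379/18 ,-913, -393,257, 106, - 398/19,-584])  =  [ - 939,-913, - 863,-778,-731,-584,-523,- 393, - 529/16,-23, - 398/19,31/19,379/18,632/9, 106,257, 390, 457,813] 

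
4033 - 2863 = 1170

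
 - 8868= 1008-9876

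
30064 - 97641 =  - 67577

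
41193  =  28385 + 12808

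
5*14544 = 72720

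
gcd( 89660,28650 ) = 10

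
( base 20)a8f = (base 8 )10117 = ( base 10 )4175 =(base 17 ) E7A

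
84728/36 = 2353 + 5/9 = 2353.56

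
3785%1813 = 159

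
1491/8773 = 1491/8773=0.17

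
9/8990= 9/8990  =  0.00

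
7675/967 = 7675/967 = 7.94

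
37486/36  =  1041+5/18 = 1041.28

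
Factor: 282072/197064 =3^( -1)*17^(-1)*73^1 = 73/51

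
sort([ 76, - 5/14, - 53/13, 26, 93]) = [ - 53/13,-5/14, 26,76, 93] 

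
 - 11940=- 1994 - 9946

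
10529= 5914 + 4615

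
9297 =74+9223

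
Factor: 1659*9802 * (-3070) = - 2^2 * 3^1*5^1*7^1*13^2*29^1 * 79^1*307^1 = -49922860260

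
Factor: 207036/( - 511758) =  - 142/351  =  -2^1 * 3^( - 3)*13^ ( - 1 ) * 71^1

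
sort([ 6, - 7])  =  [ - 7,6] 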